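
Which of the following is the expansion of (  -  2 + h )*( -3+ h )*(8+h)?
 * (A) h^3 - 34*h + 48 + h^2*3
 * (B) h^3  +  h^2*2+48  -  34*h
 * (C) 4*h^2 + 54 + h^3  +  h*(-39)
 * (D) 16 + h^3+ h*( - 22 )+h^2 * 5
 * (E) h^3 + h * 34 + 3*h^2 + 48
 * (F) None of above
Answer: A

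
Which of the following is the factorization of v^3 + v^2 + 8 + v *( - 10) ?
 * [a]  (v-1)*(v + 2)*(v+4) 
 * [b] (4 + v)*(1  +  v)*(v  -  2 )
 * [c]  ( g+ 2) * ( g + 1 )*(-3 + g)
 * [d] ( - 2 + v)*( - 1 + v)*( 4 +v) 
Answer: d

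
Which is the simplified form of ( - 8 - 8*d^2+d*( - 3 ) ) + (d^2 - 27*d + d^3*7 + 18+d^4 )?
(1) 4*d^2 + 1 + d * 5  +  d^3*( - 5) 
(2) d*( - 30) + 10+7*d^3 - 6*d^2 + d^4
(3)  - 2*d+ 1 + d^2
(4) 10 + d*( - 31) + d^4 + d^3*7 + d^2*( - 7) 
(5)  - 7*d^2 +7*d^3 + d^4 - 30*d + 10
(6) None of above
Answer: 5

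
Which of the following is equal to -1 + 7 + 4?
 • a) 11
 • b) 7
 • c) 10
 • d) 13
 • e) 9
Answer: c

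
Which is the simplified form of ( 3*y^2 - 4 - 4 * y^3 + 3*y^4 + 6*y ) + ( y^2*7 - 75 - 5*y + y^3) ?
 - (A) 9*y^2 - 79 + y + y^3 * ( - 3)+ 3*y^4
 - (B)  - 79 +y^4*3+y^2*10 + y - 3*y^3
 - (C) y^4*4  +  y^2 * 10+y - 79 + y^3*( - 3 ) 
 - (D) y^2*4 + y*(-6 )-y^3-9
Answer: B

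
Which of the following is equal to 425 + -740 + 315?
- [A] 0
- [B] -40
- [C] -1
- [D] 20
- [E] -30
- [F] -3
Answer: A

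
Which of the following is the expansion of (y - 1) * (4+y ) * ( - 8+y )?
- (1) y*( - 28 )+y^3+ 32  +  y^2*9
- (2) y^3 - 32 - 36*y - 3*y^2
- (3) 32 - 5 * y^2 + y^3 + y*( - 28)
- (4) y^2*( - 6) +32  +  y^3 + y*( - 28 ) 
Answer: 3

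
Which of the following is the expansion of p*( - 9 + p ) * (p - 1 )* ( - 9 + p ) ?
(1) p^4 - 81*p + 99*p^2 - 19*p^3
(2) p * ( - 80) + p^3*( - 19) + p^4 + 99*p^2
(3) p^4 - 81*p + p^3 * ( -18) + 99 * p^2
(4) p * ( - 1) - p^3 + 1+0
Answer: 1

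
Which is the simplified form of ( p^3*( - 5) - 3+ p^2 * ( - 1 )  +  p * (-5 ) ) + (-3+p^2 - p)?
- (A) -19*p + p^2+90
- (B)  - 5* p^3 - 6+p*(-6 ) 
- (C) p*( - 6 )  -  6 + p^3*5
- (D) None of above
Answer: B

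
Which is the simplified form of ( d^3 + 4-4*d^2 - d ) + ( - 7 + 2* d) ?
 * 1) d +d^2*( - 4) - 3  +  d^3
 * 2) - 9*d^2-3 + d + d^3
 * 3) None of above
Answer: 1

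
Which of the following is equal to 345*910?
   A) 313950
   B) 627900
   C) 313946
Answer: A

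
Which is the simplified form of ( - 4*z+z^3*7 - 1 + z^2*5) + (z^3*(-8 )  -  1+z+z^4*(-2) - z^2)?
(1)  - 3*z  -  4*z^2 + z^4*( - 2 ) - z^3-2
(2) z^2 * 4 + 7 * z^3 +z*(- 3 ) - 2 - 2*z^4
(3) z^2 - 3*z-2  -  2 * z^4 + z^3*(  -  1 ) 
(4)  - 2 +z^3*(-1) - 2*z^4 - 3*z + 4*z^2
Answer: 4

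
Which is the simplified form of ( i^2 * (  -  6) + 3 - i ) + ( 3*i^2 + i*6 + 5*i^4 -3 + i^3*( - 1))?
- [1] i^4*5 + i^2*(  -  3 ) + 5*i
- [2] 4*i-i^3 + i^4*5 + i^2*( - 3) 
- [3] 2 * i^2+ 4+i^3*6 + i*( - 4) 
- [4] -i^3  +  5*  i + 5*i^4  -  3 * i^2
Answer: 4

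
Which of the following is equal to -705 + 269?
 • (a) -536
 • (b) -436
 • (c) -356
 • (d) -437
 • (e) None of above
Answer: b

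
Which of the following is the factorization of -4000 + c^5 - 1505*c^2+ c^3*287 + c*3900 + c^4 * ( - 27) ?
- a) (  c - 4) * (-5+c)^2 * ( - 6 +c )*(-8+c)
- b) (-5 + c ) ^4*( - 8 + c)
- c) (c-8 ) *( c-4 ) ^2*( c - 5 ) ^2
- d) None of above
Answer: d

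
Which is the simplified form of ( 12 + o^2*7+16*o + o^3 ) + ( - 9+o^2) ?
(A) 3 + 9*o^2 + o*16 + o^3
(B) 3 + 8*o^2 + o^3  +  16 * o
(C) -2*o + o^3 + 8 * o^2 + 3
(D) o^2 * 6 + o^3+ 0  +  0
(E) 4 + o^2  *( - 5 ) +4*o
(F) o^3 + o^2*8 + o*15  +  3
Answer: B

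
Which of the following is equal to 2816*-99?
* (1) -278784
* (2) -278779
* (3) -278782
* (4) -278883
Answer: 1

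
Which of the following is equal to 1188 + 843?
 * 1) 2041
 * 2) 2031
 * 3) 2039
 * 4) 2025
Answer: 2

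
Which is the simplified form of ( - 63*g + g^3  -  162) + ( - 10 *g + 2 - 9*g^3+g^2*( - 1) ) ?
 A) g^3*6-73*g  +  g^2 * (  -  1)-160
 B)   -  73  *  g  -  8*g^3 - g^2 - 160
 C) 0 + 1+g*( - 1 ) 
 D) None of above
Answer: B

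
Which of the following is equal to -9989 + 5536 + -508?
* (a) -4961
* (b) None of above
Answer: a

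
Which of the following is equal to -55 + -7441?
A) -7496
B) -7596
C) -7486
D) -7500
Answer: A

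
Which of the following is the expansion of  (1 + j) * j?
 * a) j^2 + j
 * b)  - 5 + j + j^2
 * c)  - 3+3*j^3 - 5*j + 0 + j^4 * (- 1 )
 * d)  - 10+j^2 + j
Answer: a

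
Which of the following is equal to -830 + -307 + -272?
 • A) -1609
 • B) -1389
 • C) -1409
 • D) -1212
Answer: C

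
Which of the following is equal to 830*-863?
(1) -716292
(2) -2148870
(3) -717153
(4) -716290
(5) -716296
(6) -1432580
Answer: 4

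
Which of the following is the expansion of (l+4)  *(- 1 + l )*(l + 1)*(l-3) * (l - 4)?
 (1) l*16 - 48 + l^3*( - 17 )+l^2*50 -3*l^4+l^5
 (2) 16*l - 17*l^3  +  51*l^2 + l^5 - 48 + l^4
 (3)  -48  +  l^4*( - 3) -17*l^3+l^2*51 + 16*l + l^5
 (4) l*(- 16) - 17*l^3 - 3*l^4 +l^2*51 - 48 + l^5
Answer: 3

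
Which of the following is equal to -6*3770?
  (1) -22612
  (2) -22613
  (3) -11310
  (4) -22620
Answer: 4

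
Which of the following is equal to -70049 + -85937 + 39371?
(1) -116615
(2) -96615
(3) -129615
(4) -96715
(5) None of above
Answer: 1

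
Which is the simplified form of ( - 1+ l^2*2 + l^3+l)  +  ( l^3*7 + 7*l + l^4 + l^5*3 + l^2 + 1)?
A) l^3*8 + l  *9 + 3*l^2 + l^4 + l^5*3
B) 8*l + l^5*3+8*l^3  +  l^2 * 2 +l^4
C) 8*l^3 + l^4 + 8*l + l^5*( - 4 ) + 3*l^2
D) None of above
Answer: D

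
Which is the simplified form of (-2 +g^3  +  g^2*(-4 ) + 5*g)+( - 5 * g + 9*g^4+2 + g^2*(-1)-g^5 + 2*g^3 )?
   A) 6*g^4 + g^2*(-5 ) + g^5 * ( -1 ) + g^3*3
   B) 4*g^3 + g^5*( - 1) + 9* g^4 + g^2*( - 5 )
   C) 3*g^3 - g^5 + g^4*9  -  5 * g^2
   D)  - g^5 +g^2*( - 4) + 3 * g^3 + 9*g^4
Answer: C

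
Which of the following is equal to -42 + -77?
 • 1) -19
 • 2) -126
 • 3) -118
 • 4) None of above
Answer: 4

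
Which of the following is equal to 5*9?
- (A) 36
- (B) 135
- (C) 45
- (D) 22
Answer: C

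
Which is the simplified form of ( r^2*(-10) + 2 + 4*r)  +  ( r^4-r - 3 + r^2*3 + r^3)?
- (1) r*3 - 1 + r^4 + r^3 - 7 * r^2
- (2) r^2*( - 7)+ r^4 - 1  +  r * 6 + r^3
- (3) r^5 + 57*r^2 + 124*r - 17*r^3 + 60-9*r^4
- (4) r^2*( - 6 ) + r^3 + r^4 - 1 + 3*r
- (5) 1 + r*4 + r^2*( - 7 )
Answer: 1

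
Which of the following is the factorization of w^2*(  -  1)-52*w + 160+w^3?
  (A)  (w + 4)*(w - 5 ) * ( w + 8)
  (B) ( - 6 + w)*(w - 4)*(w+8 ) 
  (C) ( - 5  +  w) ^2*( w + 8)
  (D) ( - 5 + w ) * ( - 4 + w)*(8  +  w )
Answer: D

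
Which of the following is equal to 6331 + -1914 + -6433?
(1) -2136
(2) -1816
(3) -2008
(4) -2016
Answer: 4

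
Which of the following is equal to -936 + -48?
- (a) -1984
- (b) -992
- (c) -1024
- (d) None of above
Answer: d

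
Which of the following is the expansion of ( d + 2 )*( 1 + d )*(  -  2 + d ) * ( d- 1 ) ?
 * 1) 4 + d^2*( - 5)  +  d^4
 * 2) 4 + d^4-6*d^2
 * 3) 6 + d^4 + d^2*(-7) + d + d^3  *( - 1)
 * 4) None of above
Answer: 1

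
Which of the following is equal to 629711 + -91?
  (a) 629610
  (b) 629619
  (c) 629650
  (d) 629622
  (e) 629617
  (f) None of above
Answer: f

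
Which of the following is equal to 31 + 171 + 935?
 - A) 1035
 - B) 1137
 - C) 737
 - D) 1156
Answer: B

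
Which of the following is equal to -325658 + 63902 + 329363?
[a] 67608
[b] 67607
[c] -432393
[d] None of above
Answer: b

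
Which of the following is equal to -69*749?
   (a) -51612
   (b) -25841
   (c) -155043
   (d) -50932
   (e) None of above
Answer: e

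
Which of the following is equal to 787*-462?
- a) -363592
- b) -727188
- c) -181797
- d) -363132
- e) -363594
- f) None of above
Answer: e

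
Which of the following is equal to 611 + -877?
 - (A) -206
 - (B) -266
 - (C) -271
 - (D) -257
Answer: B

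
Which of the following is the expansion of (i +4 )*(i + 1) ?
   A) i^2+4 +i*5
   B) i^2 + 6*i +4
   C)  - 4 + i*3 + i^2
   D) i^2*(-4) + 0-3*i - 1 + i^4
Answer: A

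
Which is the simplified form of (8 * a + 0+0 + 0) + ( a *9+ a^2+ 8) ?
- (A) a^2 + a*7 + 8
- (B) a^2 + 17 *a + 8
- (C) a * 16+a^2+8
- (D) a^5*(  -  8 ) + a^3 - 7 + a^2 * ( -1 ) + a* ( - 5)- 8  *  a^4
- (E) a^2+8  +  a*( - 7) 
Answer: B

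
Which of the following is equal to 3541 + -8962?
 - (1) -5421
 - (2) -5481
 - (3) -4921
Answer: 1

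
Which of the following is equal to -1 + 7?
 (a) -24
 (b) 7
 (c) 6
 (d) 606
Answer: c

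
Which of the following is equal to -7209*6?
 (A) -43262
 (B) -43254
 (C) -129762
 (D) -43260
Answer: B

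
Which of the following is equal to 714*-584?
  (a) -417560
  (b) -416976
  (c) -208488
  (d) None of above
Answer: b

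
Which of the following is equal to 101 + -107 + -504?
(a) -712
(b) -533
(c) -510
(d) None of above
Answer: c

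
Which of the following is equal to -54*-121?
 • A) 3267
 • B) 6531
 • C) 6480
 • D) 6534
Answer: D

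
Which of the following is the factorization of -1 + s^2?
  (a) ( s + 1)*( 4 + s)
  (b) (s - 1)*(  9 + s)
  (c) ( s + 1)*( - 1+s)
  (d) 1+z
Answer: c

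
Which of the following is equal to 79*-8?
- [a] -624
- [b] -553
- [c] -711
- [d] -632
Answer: d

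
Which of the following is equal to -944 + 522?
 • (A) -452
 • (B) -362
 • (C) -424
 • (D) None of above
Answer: D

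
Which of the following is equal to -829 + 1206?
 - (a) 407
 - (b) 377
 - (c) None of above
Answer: b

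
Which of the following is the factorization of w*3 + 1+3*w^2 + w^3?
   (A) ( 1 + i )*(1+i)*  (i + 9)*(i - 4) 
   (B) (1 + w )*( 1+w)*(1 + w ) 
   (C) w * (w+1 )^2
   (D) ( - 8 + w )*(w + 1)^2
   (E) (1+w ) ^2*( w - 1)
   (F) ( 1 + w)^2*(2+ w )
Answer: B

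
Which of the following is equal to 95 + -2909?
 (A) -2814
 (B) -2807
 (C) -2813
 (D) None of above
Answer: A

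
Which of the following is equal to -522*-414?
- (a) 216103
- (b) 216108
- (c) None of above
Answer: b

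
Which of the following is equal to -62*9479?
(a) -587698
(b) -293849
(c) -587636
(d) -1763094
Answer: a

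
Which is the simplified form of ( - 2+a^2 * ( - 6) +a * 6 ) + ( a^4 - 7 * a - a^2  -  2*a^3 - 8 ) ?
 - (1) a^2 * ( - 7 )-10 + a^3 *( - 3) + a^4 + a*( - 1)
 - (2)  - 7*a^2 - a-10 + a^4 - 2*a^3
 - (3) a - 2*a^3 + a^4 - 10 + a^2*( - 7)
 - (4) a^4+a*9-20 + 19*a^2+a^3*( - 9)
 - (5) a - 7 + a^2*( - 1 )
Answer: 2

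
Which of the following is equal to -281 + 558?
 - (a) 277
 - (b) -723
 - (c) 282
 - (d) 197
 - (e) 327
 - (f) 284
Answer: a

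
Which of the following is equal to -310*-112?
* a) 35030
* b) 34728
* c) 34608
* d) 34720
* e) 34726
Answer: d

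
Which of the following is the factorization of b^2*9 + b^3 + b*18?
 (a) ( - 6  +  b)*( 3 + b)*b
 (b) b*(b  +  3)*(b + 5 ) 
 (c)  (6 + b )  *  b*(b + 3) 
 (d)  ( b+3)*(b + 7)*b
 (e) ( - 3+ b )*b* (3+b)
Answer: c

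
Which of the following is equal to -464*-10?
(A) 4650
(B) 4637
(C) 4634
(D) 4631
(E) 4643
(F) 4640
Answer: F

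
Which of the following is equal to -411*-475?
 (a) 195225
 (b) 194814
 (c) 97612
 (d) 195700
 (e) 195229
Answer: a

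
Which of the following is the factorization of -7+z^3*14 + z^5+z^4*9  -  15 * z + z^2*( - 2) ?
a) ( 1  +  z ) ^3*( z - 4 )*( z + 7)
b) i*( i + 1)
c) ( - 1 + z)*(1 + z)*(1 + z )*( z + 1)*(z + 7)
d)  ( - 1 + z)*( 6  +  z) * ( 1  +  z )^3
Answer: c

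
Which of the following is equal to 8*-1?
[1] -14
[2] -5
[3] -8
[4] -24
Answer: 3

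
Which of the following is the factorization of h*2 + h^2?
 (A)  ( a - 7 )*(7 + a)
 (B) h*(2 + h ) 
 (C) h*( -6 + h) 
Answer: B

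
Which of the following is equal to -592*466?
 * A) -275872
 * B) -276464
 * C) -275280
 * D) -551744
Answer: A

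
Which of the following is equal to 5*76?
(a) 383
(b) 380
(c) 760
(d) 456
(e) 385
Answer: b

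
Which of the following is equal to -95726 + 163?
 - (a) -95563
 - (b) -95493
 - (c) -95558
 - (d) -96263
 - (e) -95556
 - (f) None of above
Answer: a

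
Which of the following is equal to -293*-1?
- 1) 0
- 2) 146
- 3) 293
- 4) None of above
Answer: 3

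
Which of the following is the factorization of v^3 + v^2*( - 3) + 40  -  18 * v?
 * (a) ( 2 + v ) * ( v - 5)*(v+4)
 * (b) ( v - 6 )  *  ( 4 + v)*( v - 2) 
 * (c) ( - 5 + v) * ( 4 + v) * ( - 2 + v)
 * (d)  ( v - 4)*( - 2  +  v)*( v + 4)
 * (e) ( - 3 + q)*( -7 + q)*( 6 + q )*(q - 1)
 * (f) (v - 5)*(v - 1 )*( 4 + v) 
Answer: c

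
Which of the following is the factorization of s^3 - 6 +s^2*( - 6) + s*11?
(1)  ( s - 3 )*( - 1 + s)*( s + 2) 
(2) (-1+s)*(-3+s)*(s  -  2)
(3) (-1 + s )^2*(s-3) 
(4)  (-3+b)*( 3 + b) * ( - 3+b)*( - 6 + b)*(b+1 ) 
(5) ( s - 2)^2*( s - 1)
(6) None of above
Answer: 2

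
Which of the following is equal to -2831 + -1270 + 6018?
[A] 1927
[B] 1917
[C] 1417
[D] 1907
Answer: B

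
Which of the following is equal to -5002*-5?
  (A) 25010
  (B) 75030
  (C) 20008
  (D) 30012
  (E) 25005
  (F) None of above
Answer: A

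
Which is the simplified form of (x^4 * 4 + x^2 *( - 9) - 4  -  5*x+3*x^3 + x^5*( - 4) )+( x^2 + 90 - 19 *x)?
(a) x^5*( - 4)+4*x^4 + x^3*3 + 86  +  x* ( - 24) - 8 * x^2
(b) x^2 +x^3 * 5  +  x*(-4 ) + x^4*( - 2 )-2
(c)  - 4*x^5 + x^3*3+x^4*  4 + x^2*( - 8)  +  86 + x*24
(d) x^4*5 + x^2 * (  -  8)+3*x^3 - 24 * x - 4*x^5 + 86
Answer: a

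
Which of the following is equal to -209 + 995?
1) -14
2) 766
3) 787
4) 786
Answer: 4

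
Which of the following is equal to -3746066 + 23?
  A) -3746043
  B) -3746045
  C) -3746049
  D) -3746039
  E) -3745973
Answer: A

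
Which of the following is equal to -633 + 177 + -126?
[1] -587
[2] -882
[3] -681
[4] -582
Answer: 4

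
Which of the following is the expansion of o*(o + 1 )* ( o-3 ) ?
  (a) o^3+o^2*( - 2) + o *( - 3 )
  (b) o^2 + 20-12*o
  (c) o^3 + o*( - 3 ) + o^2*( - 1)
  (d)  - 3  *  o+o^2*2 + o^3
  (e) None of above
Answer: a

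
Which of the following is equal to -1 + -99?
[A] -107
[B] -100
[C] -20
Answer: B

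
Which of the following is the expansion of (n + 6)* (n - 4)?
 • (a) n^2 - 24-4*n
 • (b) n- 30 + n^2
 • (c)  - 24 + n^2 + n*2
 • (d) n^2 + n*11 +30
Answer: c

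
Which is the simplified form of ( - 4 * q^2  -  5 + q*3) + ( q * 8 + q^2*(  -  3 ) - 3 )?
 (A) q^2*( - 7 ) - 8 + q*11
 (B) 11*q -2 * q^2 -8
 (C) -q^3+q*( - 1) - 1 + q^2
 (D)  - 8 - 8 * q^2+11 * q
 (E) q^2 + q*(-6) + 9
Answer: A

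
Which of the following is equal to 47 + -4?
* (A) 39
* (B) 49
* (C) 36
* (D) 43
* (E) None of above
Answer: D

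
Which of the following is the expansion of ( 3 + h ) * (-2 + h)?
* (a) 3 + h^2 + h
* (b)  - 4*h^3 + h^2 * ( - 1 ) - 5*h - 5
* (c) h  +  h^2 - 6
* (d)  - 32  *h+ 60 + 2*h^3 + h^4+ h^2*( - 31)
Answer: c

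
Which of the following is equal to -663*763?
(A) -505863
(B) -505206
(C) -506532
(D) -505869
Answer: D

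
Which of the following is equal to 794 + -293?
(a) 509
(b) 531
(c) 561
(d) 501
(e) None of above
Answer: d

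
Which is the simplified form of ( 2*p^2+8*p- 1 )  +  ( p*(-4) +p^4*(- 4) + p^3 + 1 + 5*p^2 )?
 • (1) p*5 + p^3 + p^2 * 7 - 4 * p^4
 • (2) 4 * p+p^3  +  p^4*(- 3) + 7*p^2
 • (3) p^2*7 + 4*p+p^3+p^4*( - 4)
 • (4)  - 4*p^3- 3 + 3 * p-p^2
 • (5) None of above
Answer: 3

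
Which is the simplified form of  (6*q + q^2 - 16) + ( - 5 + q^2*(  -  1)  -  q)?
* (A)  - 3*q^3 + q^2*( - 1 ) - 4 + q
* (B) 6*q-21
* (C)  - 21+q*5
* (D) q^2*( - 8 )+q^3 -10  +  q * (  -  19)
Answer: C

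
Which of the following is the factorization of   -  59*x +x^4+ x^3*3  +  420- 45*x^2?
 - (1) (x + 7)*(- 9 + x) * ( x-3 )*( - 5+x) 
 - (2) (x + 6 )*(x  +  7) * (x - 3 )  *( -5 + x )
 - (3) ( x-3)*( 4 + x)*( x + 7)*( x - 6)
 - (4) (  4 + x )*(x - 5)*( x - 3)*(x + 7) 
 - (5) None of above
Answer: 4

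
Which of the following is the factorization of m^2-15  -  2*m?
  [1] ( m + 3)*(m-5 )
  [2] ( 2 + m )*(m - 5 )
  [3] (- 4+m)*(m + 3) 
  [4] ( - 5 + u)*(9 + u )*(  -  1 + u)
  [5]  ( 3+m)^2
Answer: 1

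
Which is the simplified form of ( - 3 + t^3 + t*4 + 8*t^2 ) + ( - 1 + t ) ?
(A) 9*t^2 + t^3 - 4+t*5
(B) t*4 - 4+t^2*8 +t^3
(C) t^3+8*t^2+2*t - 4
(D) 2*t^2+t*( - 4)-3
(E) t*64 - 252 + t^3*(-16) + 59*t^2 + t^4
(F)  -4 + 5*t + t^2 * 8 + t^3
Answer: F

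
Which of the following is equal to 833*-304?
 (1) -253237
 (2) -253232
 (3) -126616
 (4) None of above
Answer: 2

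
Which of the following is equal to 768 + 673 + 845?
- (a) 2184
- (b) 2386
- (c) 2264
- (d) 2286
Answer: d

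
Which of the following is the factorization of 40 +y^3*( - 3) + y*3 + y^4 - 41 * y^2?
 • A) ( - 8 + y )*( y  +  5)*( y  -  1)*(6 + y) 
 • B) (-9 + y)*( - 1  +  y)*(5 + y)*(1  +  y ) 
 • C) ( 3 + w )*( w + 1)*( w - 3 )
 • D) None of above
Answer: D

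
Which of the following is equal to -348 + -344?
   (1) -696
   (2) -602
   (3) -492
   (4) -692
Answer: 4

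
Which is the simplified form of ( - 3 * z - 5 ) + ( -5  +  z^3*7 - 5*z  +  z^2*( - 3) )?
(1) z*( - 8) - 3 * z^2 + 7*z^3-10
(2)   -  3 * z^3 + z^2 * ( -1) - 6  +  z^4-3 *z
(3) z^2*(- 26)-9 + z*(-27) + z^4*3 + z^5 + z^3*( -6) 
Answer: 1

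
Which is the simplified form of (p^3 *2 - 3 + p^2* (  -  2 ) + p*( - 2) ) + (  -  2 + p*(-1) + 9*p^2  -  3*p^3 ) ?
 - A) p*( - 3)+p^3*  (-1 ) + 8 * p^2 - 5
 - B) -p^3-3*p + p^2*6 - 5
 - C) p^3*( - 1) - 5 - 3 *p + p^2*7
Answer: C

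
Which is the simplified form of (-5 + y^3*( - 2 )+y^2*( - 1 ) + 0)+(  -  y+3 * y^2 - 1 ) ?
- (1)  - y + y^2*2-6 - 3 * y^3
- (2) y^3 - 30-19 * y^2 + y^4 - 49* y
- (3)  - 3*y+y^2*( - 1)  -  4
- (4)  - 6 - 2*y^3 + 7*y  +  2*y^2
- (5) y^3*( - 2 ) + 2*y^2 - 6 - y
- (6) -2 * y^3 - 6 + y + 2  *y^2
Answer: 5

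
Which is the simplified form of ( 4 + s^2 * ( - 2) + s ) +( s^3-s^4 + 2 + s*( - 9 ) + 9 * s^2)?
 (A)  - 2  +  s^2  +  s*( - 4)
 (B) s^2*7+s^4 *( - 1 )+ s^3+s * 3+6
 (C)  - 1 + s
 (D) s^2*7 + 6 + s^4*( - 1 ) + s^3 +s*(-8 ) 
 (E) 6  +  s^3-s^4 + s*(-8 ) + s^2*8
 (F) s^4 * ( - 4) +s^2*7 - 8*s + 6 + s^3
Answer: D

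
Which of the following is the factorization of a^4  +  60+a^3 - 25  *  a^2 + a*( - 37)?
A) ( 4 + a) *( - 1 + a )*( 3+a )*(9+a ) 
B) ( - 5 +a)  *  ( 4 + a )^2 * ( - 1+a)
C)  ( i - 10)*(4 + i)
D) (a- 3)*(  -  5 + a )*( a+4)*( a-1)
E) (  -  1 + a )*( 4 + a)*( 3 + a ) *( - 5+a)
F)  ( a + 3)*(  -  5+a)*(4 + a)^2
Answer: E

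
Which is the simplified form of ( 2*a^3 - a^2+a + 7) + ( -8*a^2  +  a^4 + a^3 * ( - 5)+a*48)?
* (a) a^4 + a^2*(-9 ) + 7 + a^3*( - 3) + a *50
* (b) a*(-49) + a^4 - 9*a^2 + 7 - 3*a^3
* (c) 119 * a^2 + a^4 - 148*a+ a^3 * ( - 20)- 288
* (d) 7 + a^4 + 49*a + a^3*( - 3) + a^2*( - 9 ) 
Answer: d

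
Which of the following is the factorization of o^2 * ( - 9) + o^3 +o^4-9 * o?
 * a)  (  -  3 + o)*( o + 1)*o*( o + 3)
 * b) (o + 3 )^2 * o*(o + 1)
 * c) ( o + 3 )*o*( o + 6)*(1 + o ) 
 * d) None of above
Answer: a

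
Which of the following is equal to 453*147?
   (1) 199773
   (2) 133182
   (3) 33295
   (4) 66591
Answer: 4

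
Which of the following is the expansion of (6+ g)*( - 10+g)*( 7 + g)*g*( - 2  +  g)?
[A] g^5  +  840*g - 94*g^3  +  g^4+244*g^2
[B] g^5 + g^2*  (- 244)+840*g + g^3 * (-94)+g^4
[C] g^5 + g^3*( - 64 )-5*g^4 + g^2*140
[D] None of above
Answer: B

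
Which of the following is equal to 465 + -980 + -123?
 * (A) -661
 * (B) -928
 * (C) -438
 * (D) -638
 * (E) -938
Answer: D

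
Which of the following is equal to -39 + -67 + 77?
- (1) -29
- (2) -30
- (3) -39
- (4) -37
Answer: 1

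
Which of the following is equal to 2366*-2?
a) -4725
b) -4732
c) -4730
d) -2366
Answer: b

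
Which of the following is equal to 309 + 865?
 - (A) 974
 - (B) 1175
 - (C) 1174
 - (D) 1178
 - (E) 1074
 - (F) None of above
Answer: C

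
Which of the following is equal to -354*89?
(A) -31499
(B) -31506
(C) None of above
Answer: B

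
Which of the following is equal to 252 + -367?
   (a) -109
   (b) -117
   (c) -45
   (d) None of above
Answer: d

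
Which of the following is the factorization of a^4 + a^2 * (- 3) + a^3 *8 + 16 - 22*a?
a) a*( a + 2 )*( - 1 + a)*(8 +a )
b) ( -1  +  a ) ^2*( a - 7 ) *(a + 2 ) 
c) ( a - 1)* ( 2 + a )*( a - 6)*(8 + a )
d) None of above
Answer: d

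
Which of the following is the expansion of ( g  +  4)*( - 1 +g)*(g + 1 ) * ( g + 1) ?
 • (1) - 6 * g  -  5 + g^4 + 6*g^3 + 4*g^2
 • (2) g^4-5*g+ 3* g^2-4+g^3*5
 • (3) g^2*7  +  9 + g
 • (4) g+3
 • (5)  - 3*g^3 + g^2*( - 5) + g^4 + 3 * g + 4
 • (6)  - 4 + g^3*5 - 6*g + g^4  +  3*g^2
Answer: 2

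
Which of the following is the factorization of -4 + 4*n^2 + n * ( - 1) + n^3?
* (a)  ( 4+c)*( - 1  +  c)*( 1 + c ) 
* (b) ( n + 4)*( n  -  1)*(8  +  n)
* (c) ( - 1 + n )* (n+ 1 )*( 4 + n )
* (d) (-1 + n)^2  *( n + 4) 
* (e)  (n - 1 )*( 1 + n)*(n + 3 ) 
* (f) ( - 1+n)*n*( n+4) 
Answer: c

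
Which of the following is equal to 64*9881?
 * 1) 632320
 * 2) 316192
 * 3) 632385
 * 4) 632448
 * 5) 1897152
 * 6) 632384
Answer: 6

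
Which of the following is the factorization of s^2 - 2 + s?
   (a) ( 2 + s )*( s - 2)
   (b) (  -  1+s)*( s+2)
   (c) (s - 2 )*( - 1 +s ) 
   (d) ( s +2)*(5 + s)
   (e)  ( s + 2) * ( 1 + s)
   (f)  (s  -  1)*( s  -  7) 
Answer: b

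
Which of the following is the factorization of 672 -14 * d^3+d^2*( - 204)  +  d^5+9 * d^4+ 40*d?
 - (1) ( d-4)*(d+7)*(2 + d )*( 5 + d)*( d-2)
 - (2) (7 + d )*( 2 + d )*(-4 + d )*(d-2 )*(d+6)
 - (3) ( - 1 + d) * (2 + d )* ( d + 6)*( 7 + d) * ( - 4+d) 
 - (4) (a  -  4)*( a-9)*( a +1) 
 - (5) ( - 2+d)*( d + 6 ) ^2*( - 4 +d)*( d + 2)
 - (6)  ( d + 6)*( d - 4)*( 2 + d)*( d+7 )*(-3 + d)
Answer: 2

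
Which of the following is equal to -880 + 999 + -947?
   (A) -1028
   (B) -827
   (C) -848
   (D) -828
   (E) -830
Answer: D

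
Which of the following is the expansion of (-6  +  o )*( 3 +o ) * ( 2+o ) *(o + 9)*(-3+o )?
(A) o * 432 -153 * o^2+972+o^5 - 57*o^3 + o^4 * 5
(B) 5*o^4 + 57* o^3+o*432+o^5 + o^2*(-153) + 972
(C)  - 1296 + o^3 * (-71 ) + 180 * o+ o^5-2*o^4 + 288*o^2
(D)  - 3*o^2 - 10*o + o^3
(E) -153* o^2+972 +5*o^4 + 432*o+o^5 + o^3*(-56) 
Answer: A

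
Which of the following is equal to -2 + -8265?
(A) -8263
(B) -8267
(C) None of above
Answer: B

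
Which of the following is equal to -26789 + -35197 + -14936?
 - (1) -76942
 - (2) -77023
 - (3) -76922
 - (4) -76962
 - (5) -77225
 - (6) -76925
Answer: 3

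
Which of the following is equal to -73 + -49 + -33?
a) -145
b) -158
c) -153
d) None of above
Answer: d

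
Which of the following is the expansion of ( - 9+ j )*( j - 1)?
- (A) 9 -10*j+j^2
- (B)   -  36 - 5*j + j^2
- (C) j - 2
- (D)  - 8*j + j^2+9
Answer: A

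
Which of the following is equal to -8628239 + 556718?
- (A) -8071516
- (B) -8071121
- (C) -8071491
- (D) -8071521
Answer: D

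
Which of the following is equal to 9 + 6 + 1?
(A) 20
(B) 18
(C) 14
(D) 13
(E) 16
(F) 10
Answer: E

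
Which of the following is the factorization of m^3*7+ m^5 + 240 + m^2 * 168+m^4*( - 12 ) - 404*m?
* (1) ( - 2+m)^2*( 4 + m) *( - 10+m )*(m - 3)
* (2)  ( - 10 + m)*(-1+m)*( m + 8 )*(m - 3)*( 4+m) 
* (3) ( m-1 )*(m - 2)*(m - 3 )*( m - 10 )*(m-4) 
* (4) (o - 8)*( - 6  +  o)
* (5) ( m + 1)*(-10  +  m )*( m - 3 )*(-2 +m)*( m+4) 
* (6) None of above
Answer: 6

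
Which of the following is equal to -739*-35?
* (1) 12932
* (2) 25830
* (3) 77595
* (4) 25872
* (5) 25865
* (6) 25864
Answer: 5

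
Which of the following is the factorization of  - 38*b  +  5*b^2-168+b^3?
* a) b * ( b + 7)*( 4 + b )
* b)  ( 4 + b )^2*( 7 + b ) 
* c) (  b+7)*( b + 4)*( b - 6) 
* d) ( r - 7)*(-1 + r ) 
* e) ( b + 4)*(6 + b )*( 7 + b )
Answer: c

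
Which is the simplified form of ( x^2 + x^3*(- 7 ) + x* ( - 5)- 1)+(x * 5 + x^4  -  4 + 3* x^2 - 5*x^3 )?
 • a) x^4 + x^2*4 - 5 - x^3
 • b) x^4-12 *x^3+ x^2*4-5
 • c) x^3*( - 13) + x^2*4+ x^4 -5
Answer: b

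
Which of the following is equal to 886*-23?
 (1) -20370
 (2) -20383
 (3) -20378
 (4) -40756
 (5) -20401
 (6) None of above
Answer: 3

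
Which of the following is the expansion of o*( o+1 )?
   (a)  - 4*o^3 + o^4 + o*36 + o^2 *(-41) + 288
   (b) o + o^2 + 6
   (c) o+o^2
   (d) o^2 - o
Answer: c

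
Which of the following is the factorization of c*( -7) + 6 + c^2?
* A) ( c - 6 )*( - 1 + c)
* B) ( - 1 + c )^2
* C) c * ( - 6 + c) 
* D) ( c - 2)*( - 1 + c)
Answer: A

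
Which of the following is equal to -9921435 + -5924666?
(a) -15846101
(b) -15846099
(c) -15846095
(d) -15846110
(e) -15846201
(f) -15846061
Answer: a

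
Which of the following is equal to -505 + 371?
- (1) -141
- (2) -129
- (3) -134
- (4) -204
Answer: 3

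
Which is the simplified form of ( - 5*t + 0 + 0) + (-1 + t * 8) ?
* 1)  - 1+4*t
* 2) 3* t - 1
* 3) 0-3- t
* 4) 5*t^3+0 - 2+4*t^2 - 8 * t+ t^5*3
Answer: 2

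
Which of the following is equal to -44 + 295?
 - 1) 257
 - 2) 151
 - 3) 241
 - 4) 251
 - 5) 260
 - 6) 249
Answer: 4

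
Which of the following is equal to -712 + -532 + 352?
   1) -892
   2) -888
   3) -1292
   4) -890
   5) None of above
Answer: 1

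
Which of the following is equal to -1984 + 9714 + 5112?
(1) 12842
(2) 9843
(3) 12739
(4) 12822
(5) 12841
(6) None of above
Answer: 1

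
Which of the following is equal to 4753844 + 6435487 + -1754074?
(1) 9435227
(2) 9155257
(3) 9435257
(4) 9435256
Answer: 3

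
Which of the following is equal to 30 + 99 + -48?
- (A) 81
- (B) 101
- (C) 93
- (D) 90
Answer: A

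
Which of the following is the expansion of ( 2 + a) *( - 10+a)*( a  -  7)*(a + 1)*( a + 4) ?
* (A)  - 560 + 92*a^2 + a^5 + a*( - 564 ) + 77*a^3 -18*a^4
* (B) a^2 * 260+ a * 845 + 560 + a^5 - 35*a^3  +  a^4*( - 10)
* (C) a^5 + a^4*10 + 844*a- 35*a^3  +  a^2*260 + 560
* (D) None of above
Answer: D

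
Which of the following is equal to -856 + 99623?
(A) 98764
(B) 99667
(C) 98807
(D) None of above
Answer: D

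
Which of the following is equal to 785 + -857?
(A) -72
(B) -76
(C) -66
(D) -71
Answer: A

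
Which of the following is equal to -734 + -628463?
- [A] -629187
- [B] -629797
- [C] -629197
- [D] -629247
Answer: C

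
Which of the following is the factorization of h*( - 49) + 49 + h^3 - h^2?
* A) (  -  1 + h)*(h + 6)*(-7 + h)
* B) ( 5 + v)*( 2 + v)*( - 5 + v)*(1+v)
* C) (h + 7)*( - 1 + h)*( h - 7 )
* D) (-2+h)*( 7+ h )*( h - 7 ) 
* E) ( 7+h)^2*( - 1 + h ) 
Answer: C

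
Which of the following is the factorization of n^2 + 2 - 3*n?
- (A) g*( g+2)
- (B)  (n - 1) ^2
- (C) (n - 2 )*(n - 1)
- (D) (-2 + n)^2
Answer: C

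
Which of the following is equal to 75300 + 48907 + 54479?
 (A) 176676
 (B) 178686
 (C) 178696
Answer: B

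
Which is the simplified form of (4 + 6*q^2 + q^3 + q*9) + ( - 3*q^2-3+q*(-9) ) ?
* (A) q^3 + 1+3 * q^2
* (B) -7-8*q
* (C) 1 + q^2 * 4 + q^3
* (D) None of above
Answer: A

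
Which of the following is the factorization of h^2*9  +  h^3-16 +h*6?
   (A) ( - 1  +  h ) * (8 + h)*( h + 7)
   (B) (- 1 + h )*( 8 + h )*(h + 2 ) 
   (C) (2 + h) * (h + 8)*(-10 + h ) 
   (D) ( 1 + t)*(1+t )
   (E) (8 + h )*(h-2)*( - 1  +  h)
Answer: B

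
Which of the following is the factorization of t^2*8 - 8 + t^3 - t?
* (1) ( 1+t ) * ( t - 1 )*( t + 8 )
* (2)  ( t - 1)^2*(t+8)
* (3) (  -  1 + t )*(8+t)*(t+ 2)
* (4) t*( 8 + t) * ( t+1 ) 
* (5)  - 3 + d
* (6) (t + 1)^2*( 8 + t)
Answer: 1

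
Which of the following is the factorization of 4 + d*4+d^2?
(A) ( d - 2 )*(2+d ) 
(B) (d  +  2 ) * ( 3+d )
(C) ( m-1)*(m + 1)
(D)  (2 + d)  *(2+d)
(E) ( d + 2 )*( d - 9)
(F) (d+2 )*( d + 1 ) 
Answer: D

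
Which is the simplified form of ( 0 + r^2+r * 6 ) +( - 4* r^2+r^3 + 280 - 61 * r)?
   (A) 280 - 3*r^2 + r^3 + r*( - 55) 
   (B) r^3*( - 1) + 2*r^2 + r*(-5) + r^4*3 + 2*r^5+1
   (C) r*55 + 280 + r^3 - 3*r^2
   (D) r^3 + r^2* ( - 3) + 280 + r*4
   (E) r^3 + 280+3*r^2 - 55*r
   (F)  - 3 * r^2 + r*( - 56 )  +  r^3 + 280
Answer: A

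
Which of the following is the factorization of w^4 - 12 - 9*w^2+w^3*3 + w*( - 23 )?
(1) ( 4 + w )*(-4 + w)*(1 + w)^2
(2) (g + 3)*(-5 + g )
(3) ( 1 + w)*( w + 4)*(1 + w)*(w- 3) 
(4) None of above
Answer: 3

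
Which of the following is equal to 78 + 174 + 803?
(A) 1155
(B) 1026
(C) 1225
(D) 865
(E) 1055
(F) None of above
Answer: E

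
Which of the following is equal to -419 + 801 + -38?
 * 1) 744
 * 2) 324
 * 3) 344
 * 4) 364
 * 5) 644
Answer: 3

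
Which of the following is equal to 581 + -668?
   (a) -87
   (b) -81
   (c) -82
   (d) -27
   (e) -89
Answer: a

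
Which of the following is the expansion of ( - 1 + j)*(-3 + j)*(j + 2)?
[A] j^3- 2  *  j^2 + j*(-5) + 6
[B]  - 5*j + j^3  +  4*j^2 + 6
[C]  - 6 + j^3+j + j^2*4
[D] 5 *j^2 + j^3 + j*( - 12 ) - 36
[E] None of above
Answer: A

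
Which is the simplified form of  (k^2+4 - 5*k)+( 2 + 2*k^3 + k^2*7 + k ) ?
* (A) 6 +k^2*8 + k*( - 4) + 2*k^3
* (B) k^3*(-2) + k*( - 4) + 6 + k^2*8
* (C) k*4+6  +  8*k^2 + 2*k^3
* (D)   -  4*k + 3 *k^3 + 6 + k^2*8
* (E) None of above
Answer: A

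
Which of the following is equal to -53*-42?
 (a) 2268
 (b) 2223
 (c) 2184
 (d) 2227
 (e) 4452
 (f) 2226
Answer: f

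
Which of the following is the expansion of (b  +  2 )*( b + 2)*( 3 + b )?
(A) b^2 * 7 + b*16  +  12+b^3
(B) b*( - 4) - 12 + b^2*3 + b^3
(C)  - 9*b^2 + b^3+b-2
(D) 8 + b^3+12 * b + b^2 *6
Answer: A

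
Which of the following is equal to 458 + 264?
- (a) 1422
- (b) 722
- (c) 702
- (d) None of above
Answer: b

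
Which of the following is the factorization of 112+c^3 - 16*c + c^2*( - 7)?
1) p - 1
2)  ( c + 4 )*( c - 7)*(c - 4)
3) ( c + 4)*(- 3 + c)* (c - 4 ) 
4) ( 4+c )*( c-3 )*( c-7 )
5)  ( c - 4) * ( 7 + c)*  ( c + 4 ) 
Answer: 2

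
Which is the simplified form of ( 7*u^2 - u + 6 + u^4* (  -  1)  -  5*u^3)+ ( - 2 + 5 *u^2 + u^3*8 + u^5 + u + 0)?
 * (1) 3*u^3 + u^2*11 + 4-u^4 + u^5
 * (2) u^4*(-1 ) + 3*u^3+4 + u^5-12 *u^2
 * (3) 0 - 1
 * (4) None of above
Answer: 4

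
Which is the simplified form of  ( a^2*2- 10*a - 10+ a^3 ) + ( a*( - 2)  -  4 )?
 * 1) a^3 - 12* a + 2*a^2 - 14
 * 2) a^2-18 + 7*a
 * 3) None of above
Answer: 1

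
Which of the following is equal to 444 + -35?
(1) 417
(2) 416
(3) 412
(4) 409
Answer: 4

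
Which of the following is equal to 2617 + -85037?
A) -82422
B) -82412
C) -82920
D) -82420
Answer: D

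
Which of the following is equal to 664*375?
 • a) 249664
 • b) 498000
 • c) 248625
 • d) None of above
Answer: d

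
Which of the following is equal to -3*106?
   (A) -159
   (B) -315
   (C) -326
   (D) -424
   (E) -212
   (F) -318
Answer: F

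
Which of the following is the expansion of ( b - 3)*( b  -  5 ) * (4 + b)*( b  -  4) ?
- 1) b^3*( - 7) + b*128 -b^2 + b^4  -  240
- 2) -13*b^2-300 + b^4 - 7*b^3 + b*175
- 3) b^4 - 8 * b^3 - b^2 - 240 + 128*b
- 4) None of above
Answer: 3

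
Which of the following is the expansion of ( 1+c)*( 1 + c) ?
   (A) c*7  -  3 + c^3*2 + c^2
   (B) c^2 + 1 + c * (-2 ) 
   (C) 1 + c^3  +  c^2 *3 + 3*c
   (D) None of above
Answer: D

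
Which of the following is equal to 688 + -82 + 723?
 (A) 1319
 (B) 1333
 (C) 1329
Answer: C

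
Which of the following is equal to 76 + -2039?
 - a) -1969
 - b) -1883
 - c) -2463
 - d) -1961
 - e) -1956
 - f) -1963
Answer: f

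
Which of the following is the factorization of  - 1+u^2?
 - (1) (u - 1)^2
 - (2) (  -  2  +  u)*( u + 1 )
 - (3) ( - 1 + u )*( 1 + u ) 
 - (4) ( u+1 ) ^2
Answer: 3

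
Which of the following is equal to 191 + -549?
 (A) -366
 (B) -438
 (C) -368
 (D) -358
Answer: D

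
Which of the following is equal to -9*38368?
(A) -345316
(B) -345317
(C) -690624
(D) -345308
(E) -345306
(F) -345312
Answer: F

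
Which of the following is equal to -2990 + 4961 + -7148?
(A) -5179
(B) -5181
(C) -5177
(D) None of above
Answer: C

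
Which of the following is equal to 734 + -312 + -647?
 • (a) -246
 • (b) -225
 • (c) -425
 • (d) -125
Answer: b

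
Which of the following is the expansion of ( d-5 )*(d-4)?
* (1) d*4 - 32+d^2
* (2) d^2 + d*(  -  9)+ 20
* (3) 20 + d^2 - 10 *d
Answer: 2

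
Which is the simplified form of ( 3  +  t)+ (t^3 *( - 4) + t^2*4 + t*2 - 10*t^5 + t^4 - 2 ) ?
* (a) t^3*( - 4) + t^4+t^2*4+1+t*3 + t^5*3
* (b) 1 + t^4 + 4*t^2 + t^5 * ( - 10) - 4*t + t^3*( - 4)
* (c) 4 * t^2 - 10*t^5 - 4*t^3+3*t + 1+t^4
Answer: c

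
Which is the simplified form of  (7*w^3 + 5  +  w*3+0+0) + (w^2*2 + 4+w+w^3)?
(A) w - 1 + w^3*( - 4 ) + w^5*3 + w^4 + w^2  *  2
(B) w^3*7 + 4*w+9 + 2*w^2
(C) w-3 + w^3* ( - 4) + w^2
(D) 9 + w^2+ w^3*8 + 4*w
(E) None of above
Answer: E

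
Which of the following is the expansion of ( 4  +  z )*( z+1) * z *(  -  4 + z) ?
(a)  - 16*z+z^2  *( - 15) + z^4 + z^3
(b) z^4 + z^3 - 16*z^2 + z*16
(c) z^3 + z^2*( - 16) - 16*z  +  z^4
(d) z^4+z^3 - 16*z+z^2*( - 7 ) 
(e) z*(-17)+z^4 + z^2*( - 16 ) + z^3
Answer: c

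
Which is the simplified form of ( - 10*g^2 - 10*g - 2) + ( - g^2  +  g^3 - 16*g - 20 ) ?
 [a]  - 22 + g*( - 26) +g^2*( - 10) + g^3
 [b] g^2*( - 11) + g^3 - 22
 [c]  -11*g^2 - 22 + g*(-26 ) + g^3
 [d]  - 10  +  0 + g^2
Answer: c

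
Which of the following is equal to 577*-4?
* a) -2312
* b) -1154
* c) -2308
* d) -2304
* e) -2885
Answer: c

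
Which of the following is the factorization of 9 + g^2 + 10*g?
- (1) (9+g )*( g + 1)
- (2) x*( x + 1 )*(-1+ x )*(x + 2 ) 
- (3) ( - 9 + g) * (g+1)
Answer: 1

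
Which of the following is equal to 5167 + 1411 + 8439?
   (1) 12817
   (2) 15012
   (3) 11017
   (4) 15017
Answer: 4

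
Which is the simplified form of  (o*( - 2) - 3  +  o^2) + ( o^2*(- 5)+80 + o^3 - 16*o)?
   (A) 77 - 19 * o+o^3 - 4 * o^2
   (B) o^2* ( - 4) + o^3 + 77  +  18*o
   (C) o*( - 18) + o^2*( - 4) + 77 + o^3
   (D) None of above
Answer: C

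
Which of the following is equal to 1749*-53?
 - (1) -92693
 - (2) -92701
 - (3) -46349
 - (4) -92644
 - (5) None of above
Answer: 5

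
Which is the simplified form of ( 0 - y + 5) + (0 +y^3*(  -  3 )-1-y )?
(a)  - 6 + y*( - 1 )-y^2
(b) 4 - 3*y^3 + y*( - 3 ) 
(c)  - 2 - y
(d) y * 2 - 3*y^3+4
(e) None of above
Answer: e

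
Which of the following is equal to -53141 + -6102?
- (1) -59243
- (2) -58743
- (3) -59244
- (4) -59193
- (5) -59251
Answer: 1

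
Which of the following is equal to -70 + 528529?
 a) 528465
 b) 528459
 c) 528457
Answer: b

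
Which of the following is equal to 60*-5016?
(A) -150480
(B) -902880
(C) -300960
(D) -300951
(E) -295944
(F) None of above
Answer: C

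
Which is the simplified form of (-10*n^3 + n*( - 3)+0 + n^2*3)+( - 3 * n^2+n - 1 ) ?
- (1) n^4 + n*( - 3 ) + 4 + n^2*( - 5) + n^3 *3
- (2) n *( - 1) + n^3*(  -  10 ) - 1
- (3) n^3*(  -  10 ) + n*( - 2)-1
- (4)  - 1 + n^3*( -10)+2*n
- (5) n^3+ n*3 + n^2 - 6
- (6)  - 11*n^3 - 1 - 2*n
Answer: 3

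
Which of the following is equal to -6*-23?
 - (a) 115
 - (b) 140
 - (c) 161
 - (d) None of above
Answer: d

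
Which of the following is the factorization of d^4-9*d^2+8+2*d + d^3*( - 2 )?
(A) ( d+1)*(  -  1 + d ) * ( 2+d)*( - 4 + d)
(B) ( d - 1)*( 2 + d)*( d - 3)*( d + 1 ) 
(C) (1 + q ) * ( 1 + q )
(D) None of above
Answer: A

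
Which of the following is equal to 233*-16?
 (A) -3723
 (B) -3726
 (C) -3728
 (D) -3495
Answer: C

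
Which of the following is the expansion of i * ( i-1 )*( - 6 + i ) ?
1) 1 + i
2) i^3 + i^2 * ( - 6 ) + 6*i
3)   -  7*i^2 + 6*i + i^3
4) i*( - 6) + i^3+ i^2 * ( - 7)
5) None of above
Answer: 3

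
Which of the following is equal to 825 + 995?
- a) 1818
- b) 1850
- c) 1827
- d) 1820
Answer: d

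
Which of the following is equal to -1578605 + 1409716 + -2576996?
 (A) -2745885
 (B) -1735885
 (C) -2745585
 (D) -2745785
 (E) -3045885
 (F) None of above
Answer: A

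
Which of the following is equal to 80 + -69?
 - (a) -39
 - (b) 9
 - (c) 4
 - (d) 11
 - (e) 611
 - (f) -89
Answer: d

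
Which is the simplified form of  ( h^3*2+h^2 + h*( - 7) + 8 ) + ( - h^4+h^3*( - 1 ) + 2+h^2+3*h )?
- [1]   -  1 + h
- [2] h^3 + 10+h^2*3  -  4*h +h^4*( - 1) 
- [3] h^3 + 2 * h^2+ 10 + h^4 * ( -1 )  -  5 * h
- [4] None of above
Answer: 4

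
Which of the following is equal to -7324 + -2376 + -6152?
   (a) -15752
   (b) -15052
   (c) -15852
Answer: c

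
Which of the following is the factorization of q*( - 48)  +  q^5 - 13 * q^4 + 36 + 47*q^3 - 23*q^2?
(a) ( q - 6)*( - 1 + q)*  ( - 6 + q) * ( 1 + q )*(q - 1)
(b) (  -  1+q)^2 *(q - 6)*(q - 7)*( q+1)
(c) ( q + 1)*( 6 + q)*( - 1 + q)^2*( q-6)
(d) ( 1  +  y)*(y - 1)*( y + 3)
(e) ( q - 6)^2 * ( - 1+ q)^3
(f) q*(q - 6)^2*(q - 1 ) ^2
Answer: a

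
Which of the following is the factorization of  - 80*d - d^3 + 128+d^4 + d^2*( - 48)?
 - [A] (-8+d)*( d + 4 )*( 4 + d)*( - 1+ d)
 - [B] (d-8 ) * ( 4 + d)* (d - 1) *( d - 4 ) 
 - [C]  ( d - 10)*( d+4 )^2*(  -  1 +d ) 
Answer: A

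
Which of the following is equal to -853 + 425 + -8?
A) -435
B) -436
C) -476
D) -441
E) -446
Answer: B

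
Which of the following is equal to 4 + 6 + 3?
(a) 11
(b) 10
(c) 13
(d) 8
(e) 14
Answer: c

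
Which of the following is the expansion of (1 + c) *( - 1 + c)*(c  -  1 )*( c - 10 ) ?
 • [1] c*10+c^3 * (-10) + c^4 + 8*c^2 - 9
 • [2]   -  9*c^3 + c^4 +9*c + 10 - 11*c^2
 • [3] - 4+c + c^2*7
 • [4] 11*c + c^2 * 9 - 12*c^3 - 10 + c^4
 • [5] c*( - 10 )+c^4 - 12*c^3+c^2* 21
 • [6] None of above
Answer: 6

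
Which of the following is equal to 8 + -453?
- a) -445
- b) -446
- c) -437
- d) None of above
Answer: a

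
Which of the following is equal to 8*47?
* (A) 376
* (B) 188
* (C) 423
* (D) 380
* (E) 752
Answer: A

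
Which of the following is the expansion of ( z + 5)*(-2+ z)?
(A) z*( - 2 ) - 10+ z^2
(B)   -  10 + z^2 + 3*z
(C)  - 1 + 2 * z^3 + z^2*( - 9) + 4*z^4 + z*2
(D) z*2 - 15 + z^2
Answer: B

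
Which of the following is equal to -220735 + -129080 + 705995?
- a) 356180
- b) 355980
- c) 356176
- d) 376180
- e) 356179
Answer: a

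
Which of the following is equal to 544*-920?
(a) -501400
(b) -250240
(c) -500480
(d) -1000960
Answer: c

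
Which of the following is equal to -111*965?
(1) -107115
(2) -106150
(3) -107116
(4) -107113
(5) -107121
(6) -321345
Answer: 1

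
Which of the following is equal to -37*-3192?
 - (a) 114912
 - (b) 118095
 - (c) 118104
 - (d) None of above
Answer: c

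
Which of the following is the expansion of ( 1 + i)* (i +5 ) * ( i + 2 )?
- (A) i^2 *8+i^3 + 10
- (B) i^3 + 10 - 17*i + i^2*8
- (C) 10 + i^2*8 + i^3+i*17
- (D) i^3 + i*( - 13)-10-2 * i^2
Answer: C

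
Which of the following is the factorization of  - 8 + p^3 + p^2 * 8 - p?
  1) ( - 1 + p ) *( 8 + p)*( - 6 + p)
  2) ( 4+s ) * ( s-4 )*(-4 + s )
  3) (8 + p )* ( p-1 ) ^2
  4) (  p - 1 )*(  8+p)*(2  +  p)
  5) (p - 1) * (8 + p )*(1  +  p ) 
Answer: 5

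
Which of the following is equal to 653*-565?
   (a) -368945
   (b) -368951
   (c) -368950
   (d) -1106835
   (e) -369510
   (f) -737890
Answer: a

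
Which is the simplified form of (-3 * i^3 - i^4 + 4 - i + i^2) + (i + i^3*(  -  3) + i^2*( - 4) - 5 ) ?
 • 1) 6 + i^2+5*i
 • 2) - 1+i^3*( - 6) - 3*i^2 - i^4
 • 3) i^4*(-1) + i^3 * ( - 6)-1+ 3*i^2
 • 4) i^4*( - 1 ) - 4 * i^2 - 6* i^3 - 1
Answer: 2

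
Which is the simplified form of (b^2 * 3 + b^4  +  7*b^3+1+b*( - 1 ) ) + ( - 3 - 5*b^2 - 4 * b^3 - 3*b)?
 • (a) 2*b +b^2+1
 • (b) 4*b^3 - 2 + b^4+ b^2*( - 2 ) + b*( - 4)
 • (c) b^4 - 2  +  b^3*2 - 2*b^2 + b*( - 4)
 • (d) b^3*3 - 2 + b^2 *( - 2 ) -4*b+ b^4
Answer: d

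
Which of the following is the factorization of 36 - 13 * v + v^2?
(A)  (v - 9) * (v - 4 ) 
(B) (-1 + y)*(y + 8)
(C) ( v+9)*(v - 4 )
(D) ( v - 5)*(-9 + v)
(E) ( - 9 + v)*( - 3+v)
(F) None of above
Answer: A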